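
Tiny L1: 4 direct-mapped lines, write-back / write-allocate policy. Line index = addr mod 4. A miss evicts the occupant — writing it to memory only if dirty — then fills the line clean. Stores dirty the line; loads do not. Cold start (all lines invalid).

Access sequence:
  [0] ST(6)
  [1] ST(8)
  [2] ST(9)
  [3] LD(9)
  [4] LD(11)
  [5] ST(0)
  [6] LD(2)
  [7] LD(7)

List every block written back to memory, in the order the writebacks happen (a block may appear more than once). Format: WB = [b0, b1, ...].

0: W B6 → L2 miss [D]
1: W B8 → L0 miss [D]
2: W B9 → L1 miss [D]
3: R B9 → L1 hit [D]
4: R B11 → L3 miss [-]
5: W B0 → L0 miss wb→B8 [D]
6: R B2 → L2 miss wb→B6 [-]
7: R B7 → L3 miss [-]

WB = [8, 6]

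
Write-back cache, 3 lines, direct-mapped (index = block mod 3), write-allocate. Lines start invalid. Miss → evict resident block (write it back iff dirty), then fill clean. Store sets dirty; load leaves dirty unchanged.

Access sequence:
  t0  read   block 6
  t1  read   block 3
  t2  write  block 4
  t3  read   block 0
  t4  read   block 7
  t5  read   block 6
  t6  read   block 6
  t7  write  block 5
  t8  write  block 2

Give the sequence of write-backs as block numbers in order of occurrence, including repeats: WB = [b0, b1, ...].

0: R B6 -> L0 miss  d=-]
1: R B3 -> L0 miss  d=-]
2: W B4 -> L1 miss  d=D]
3: R B0 -> L0 miss  d=-]
4: R B7 -> L1 miss wb->B4  d=-]
5: R B6 -> L0 miss  d=-]
6: R B6 -> L0 hit  d=-]
7: W B5 -> L2 miss  d=D]
8: W B2 -> L2 miss wb->B5  d=D]

WB = [4, 5]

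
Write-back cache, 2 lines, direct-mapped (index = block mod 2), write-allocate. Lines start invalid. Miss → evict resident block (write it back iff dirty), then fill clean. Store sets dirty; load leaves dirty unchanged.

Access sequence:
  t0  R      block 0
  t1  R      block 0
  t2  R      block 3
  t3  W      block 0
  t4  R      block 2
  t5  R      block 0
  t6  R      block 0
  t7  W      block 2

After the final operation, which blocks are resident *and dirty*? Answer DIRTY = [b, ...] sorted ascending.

DIRTY = [2]

0: R B0 → L0 miss [-]
1: R B0 → L0 hit [-]
2: R B3 → L1 miss [-]
3: W B0 → L0 hit [D]
4: R B2 → L0 miss wb→B0 [-]
5: R B0 → L0 miss [-]
6: R B0 → L0 hit [-]
7: W B2 → L0 miss [D]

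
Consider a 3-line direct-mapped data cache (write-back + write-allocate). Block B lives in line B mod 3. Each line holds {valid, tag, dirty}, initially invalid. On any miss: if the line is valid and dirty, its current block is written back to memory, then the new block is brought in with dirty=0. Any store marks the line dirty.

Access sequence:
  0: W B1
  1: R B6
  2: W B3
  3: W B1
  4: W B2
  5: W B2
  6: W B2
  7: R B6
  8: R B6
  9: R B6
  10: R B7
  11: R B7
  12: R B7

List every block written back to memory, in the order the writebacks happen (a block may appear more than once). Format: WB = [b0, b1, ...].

WB = [3, 1]

0: W B1 → L1 miss [D]
1: R B6 → L0 miss [-]
2: W B3 → L0 miss [D]
3: W B1 → L1 hit [D]
4: W B2 → L2 miss [D]
5: W B2 → L2 hit [D]
6: W B2 → L2 hit [D]
7: R B6 → L0 miss wb→B3 [-]
8: R B6 → L0 hit [-]
9: R B6 → L0 hit [-]
10: R B7 → L1 miss wb→B1 [-]
11: R B7 → L1 hit [-]
12: R B7 → L1 hit [-]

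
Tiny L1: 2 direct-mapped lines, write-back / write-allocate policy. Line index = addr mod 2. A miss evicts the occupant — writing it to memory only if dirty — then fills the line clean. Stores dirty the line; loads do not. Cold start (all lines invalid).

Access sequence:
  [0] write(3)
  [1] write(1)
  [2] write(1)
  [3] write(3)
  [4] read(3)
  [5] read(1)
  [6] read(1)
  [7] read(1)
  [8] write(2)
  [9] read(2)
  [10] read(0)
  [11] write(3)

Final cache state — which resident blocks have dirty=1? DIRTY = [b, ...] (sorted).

DIRTY = [3]

0: W B3 → L1 miss [D]
1: W B1 → L1 miss wb→B3 [D]
2: W B1 → L1 hit [D]
3: W B3 → L1 miss wb→B1 [D]
4: R B3 → L1 hit [D]
5: R B1 → L1 miss wb→B3 [-]
6: R B1 → L1 hit [-]
7: R B1 → L1 hit [-]
8: W B2 → L0 miss [D]
9: R B2 → L0 hit [D]
10: R B0 → L0 miss wb→B2 [-]
11: W B3 → L1 miss [D]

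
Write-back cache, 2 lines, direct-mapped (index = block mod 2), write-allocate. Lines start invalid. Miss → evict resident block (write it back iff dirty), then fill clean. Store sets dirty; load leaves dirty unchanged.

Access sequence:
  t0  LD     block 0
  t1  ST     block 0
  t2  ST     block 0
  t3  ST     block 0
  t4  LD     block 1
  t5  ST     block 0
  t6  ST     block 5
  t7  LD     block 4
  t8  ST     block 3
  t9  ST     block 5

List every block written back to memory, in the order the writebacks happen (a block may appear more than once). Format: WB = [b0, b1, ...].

WB = [0, 5, 3]

0: R B0 -> L0 miss  d=-]
1: W B0 -> L0 hit  d=D]
2: W B0 -> L0 hit  d=D]
3: W B0 -> L0 hit  d=D]
4: R B1 -> L1 miss  d=-]
5: W B0 -> L0 hit  d=D]
6: W B5 -> L1 miss  d=D]
7: R B4 -> L0 miss wb->B0  d=-]
8: W B3 -> L1 miss wb->B5  d=D]
9: W B5 -> L1 miss wb->B3  d=D]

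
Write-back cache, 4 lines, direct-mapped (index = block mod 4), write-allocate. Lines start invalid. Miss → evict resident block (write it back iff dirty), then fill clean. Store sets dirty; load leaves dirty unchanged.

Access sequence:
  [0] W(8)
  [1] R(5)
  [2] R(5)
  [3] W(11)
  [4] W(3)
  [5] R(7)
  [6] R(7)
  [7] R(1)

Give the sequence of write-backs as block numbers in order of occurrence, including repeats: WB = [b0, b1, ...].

WB = [11, 3]

0: W B8 -> L0 miss  d=D]
1: R B5 -> L1 miss  d=-]
2: R B5 -> L1 hit  d=-]
3: W B11 -> L3 miss  d=D]
4: W B3 -> L3 miss wb->B11  d=D]
5: R B7 -> L3 miss wb->B3  d=-]
6: R B7 -> L3 hit  d=-]
7: R B1 -> L1 miss  d=-]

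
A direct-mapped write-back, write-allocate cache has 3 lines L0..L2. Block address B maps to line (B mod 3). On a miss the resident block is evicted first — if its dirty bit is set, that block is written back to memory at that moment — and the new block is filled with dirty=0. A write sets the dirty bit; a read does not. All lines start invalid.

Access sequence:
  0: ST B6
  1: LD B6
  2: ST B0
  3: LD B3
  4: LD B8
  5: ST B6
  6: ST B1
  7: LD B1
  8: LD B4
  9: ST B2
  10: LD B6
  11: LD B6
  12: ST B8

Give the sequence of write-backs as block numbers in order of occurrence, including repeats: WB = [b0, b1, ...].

WB = [6, 0, 1, 2]

0: W B6 → L0 miss [D]
1: R B6 → L0 hit [D]
2: W B0 → L0 miss wb→B6 [D]
3: R B3 → L0 miss wb→B0 [-]
4: R B8 → L2 miss [-]
5: W B6 → L0 miss [D]
6: W B1 → L1 miss [D]
7: R B1 → L1 hit [D]
8: R B4 → L1 miss wb→B1 [-]
9: W B2 → L2 miss [D]
10: R B6 → L0 hit [D]
11: R B6 → L0 hit [D]
12: W B8 → L2 miss wb→B2 [D]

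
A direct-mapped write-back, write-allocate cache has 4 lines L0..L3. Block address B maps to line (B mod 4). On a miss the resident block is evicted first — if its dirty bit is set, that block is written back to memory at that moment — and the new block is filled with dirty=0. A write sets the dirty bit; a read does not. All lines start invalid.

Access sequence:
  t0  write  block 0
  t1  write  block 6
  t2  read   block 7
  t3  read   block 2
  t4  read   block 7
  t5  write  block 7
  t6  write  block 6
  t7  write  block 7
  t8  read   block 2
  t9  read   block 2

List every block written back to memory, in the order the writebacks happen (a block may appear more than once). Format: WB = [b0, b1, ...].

WB = [6, 6]

0: W B0 -> L0 miss  d=D]
1: W B6 -> L2 miss  d=D]
2: R B7 -> L3 miss  d=-]
3: R B2 -> L2 miss wb->B6  d=-]
4: R B7 -> L3 hit  d=-]
5: W B7 -> L3 hit  d=D]
6: W B6 -> L2 miss  d=D]
7: W B7 -> L3 hit  d=D]
8: R B2 -> L2 miss wb->B6  d=-]
9: R B2 -> L2 hit  d=-]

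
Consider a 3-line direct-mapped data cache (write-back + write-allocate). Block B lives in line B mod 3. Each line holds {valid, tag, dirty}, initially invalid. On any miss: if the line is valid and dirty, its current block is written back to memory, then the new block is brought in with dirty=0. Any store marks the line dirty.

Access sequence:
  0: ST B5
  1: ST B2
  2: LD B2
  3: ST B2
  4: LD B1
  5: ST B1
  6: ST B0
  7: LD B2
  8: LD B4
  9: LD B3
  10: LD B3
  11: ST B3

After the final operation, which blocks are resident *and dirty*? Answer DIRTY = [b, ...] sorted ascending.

  0 | W B5 → L2 miss [D]
  1 | W B2 → L2 miss wb→B5 [D]
  2 | R B2 → L2 hit [D]
  3 | W B2 → L2 hit [D]
  4 | R B1 → L1 miss [-]
  5 | W B1 → L1 hit [D]
  6 | W B0 → L0 miss [D]
  7 | R B2 → L2 hit [D]
  8 | R B4 → L1 miss wb→B1 [-]
  9 | R B3 → L0 miss wb→B0 [-]
  10 | R B3 → L0 hit [-]
  11 | W B3 → L0 hit [D]

DIRTY = [2, 3]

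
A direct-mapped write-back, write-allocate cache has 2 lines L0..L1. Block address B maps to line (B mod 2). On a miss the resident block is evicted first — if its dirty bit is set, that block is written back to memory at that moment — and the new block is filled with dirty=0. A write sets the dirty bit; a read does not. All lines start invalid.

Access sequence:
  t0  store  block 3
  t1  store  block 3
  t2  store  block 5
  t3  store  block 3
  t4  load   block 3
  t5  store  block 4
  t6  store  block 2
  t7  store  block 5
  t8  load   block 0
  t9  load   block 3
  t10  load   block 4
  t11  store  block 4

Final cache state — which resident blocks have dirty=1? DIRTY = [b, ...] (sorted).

0: W B3 → L1 miss [D]
1: W B3 → L1 hit [D]
2: W B5 → L1 miss wb→B3 [D]
3: W B3 → L1 miss wb→B5 [D]
4: R B3 → L1 hit [D]
5: W B4 → L0 miss [D]
6: W B2 → L0 miss wb→B4 [D]
7: W B5 → L1 miss wb→B3 [D]
8: R B0 → L0 miss wb→B2 [-]
9: R B3 → L1 miss wb→B5 [-]
10: R B4 → L0 miss [-]
11: W B4 → L0 hit [D]

DIRTY = [4]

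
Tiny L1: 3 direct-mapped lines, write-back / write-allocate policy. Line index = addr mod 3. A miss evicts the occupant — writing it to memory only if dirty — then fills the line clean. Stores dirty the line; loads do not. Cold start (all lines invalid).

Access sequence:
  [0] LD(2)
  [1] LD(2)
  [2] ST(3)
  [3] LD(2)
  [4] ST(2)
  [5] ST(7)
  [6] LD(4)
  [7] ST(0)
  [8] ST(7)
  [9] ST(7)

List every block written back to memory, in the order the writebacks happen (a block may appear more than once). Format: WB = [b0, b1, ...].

WB = [7, 3]

  0 | R B2 → L2 miss [-]
  1 | R B2 → L2 hit [-]
  2 | W B3 → L0 miss [D]
  3 | R B2 → L2 hit [-]
  4 | W B2 → L2 hit [D]
  5 | W B7 → L1 miss [D]
  6 | R B4 → L1 miss wb→B7 [-]
  7 | W B0 → L0 miss wb→B3 [D]
  8 | W B7 → L1 miss [D]
  9 | W B7 → L1 hit [D]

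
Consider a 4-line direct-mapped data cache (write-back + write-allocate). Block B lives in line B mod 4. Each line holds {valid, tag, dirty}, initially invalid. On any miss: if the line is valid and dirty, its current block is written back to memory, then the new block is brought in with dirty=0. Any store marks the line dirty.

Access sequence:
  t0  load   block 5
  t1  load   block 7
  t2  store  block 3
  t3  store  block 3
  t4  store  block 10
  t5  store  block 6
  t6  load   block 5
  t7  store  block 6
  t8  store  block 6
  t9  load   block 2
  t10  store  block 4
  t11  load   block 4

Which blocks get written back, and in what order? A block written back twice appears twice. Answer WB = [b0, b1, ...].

  0 | R B5 → L1 miss [-]
  1 | R B7 → L3 miss [-]
  2 | W B3 → L3 miss [D]
  3 | W B3 → L3 hit [D]
  4 | W B10 → L2 miss [D]
  5 | W B6 → L2 miss wb→B10 [D]
  6 | R B5 → L1 hit [-]
  7 | W B6 → L2 hit [D]
  8 | W B6 → L2 hit [D]
  9 | R B2 → L2 miss wb→B6 [-]
  10 | W B4 → L0 miss [D]
  11 | R B4 → L0 hit [D]

WB = [10, 6]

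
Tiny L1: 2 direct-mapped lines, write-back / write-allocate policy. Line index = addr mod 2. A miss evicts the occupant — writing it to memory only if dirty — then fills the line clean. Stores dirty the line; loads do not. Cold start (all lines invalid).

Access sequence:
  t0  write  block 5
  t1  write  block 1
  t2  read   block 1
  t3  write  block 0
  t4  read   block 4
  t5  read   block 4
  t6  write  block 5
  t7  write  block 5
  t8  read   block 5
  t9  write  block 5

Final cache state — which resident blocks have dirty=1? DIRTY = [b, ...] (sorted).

DIRTY = [5]

0: W B5 -> L1 miss  d=D]
1: W B1 -> L1 miss wb->B5  d=D]
2: R B1 -> L1 hit  d=D]
3: W B0 -> L0 miss  d=D]
4: R B4 -> L0 miss wb->B0  d=-]
5: R B4 -> L0 hit  d=-]
6: W B5 -> L1 miss wb->B1  d=D]
7: W B5 -> L1 hit  d=D]
8: R B5 -> L1 hit  d=D]
9: W B5 -> L1 hit  d=D]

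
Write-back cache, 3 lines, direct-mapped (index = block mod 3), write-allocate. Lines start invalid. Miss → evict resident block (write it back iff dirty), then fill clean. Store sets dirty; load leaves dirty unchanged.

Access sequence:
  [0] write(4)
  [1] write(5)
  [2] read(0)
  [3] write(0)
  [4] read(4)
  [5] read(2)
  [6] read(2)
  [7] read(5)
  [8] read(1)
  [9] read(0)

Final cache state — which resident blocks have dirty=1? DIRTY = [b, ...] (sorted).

  0 | W B4 → L1 miss [D]
  1 | W B5 → L2 miss [D]
  2 | R B0 → L0 miss [-]
  3 | W B0 → L0 hit [D]
  4 | R B4 → L1 hit [D]
  5 | R B2 → L2 miss wb→B5 [-]
  6 | R B2 → L2 hit [-]
  7 | R B5 → L2 miss [-]
  8 | R B1 → L1 miss wb→B4 [-]
  9 | R B0 → L0 hit [D]

DIRTY = [0]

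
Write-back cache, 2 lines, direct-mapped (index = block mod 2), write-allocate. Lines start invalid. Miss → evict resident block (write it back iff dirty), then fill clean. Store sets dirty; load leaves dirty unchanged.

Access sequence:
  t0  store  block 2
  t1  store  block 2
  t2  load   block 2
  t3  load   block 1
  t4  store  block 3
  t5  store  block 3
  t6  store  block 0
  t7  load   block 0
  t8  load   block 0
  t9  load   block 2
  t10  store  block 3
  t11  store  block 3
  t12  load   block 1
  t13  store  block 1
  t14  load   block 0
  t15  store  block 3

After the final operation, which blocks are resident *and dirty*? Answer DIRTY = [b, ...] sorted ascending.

DIRTY = [3]

0: W B2 -> L0 miss  d=D]
1: W B2 -> L0 hit  d=D]
2: R B2 -> L0 hit  d=D]
3: R B1 -> L1 miss  d=-]
4: W B3 -> L1 miss  d=D]
5: W B3 -> L1 hit  d=D]
6: W B0 -> L0 miss wb->B2  d=D]
7: R B0 -> L0 hit  d=D]
8: R B0 -> L0 hit  d=D]
9: R B2 -> L0 miss wb->B0  d=-]
10: W B3 -> L1 hit  d=D]
11: W B3 -> L1 hit  d=D]
12: R B1 -> L1 miss wb->B3  d=-]
13: W B1 -> L1 hit  d=D]
14: R B0 -> L0 miss  d=-]
15: W B3 -> L1 miss wb->B1  d=D]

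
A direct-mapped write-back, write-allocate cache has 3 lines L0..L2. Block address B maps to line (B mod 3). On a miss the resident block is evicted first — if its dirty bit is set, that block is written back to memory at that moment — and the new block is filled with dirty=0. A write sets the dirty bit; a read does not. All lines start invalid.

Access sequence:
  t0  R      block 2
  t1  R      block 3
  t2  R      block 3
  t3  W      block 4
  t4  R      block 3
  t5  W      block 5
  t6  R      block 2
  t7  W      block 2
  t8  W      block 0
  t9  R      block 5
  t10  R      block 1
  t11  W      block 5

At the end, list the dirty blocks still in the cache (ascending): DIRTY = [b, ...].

  0 | R B2 → L2 miss [-]
  1 | R B3 → L0 miss [-]
  2 | R B3 → L0 hit [-]
  3 | W B4 → L1 miss [D]
  4 | R B3 → L0 hit [-]
  5 | W B5 → L2 miss [D]
  6 | R B2 → L2 miss wb→B5 [-]
  7 | W B2 → L2 hit [D]
  8 | W B0 → L0 miss [D]
  9 | R B5 → L2 miss wb→B2 [-]
  10 | R B1 → L1 miss wb→B4 [-]
  11 | W B5 → L2 hit [D]

DIRTY = [0, 5]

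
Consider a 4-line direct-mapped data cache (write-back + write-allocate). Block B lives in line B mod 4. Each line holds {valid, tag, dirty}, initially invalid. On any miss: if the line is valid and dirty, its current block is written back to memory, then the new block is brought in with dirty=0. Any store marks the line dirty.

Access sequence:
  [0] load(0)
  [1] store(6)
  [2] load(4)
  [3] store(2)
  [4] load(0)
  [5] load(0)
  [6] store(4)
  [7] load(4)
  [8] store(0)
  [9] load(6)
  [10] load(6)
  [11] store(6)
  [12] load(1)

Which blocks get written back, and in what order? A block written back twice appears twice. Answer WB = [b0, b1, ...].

0: R B0 → L0 miss [-]
1: W B6 → L2 miss [D]
2: R B4 → L0 miss [-]
3: W B2 → L2 miss wb→B6 [D]
4: R B0 → L0 miss [-]
5: R B0 → L0 hit [-]
6: W B4 → L0 miss [D]
7: R B4 → L0 hit [D]
8: W B0 → L0 miss wb→B4 [D]
9: R B6 → L2 miss wb→B2 [-]
10: R B6 → L2 hit [-]
11: W B6 → L2 hit [D]
12: R B1 → L1 miss [-]

WB = [6, 4, 2]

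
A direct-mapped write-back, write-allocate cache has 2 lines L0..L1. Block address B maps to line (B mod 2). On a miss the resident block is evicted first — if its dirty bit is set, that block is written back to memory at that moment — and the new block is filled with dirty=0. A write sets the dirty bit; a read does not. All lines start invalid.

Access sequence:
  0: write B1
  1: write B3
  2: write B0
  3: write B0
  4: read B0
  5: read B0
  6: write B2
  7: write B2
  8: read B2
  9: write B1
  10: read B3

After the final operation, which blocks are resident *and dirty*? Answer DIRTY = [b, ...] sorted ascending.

  0 | W B1 → L1 miss [D]
  1 | W B3 → L1 miss wb→B1 [D]
  2 | W B0 → L0 miss [D]
  3 | W B0 → L0 hit [D]
  4 | R B0 → L0 hit [D]
  5 | R B0 → L0 hit [D]
  6 | W B2 → L0 miss wb→B0 [D]
  7 | W B2 → L0 hit [D]
  8 | R B2 → L0 hit [D]
  9 | W B1 → L1 miss wb→B3 [D]
  10 | R B3 → L1 miss wb→B1 [-]

DIRTY = [2]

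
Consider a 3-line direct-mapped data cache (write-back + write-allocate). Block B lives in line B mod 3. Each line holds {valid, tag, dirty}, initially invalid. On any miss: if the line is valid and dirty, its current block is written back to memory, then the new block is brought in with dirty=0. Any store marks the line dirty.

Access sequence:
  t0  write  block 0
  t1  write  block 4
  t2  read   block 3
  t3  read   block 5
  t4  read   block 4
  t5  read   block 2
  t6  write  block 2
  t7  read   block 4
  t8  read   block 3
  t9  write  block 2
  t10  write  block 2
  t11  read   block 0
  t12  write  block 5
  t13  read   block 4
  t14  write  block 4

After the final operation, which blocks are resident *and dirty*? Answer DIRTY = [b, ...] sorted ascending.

  0 | W B0 → L0 miss [D]
  1 | W B4 → L1 miss [D]
  2 | R B3 → L0 miss wb→B0 [-]
  3 | R B5 → L2 miss [-]
  4 | R B4 → L1 hit [D]
  5 | R B2 → L2 miss [-]
  6 | W B2 → L2 hit [D]
  7 | R B4 → L1 hit [D]
  8 | R B3 → L0 hit [-]
  9 | W B2 → L2 hit [D]
  10 | W B2 → L2 hit [D]
  11 | R B0 → L0 miss [-]
  12 | W B5 → L2 miss wb→B2 [D]
  13 | R B4 → L1 hit [D]
  14 | W B4 → L1 hit [D]

DIRTY = [4, 5]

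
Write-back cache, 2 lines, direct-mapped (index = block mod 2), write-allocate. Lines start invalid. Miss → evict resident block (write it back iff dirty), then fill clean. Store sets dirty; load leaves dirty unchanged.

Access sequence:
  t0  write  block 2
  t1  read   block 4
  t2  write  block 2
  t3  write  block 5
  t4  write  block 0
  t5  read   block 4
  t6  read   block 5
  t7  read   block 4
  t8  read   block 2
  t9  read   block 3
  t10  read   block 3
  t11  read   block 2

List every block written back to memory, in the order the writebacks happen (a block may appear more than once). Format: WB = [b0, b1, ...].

WB = [2, 2, 0, 5]

0: W B2 -> L0 miss  d=D]
1: R B4 -> L0 miss wb->B2  d=-]
2: W B2 -> L0 miss  d=D]
3: W B5 -> L1 miss  d=D]
4: W B0 -> L0 miss wb->B2  d=D]
5: R B4 -> L0 miss wb->B0  d=-]
6: R B5 -> L1 hit  d=D]
7: R B4 -> L0 hit  d=-]
8: R B2 -> L0 miss  d=-]
9: R B3 -> L1 miss wb->B5  d=-]
10: R B3 -> L1 hit  d=-]
11: R B2 -> L0 hit  d=-]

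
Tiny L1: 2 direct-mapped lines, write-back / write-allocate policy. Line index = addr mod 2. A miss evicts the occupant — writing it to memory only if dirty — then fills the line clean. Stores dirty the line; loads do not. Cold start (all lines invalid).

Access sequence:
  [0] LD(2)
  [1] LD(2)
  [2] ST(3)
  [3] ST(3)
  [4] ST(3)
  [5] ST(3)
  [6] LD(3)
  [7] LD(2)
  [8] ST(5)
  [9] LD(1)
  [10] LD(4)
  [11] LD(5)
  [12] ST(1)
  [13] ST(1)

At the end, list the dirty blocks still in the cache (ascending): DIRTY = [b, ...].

  0 | R B2 → L0 miss [-]
  1 | R B2 → L0 hit [-]
  2 | W B3 → L1 miss [D]
  3 | W B3 → L1 hit [D]
  4 | W B3 → L1 hit [D]
  5 | W B3 → L1 hit [D]
  6 | R B3 → L1 hit [D]
  7 | R B2 → L0 hit [-]
  8 | W B5 → L1 miss wb→B3 [D]
  9 | R B1 → L1 miss wb→B5 [-]
  10 | R B4 → L0 miss [-]
  11 | R B5 → L1 miss [-]
  12 | W B1 → L1 miss [D]
  13 | W B1 → L1 hit [D]

DIRTY = [1]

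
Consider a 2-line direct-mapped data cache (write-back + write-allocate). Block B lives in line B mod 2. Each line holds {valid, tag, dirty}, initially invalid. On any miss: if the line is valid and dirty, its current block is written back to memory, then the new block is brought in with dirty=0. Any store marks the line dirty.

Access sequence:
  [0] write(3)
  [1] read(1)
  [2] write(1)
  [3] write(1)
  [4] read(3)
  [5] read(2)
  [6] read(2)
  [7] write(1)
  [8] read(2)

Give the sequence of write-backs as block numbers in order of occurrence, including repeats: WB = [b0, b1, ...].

0: W B3 → L1 miss [D]
1: R B1 → L1 miss wb→B3 [-]
2: W B1 → L1 hit [D]
3: W B1 → L1 hit [D]
4: R B3 → L1 miss wb→B1 [-]
5: R B2 → L0 miss [-]
6: R B2 → L0 hit [-]
7: W B1 → L1 miss [D]
8: R B2 → L0 hit [-]

WB = [3, 1]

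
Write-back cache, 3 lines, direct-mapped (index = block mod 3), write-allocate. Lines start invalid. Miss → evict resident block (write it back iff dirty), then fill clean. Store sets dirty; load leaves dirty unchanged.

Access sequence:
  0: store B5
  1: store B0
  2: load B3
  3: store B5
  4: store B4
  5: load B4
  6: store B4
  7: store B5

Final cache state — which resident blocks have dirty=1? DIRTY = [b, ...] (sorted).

0: W B5 -> L2 miss  d=D]
1: W B0 -> L0 miss  d=D]
2: R B3 -> L0 miss wb->B0  d=-]
3: W B5 -> L2 hit  d=D]
4: W B4 -> L1 miss  d=D]
5: R B4 -> L1 hit  d=D]
6: W B4 -> L1 hit  d=D]
7: W B5 -> L2 hit  d=D]

DIRTY = [4, 5]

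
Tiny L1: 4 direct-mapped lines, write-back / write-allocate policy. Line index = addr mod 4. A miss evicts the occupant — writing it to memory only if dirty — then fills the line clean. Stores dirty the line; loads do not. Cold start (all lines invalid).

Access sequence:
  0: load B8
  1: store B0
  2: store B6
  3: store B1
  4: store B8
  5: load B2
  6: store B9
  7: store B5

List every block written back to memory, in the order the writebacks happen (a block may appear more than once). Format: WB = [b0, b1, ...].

0: R B8 -> L0 miss  d=-]
1: W B0 -> L0 miss  d=D]
2: W B6 -> L2 miss  d=D]
3: W B1 -> L1 miss  d=D]
4: W B8 -> L0 miss wb->B0  d=D]
5: R B2 -> L2 miss wb->B6  d=-]
6: W B9 -> L1 miss wb->B1  d=D]
7: W B5 -> L1 miss wb->B9  d=D]

WB = [0, 6, 1, 9]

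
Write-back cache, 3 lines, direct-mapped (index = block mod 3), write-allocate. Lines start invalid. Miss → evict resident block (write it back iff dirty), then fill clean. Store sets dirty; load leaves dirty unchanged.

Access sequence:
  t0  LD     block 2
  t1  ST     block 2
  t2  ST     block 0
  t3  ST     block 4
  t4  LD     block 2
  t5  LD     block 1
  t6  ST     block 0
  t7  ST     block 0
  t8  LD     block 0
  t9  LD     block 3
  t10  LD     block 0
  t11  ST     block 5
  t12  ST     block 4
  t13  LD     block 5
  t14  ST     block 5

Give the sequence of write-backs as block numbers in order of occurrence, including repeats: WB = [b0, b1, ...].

0: R B2 → L2 miss [-]
1: W B2 → L2 hit [D]
2: W B0 → L0 miss [D]
3: W B4 → L1 miss [D]
4: R B2 → L2 hit [D]
5: R B1 → L1 miss wb→B4 [-]
6: W B0 → L0 hit [D]
7: W B0 → L0 hit [D]
8: R B0 → L0 hit [D]
9: R B3 → L0 miss wb→B0 [-]
10: R B0 → L0 miss [-]
11: W B5 → L2 miss wb→B2 [D]
12: W B4 → L1 miss [D]
13: R B5 → L2 hit [D]
14: W B5 → L2 hit [D]

WB = [4, 0, 2]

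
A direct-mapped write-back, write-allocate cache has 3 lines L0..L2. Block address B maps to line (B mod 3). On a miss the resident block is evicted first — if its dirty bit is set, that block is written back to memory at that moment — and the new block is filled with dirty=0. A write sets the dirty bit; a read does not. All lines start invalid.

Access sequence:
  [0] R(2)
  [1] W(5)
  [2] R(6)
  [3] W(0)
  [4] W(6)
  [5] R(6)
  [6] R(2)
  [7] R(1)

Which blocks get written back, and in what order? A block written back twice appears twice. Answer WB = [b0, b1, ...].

WB = [0, 5]

0: R B2 -> L2 miss  d=-]
1: W B5 -> L2 miss  d=D]
2: R B6 -> L0 miss  d=-]
3: W B0 -> L0 miss  d=D]
4: W B6 -> L0 miss wb->B0  d=D]
5: R B6 -> L0 hit  d=D]
6: R B2 -> L2 miss wb->B5  d=-]
7: R B1 -> L1 miss  d=-]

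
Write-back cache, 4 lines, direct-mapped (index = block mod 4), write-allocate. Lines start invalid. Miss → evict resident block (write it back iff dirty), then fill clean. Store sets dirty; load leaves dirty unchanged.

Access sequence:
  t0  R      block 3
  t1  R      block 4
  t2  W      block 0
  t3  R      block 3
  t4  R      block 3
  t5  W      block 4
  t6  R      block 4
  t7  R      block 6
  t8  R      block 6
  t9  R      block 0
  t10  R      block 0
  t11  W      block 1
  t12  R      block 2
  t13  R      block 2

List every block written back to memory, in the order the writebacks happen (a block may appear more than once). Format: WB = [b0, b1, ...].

WB = [0, 4]

0: R B3 -> L3 miss  d=-]
1: R B4 -> L0 miss  d=-]
2: W B0 -> L0 miss  d=D]
3: R B3 -> L3 hit  d=-]
4: R B3 -> L3 hit  d=-]
5: W B4 -> L0 miss wb->B0  d=D]
6: R B4 -> L0 hit  d=D]
7: R B6 -> L2 miss  d=-]
8: R B6 -> L2 hit  d=-]
9: R B0 -> L0 miss wb->B4  d=-]
10: R B0 -> L0 hit  d=-]
11: W B1 -> L1 miss  d=D]
12: R B2 -> L2 miss  d=-]
13: R B2 -> L2 hit  d=-]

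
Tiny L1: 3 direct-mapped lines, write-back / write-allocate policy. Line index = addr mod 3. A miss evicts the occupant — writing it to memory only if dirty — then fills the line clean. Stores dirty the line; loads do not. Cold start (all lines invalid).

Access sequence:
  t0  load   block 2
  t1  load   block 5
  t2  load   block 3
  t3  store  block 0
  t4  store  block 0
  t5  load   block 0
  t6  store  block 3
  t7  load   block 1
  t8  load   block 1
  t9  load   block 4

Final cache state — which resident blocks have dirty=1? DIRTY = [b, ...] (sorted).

DIRTY = [3]

0: R B2 -> L2 miss  d=-]
1: R B5 -> L2 miss  d=-]
2: R B3 -> L0 miss  d=-]
3: W B0 -> L0 miss  d=D]
4: W B0 -> L0 hit  d=D]
5: R B0 -> L0 hit  d=D]
6: W B3 -> L0 miss wb->B0  d=D]
7: R B1 -> L1 miss  d=-]
8: R B1 -> L1 hit  d=-]
9: R B4 -> L1 miss  d=-]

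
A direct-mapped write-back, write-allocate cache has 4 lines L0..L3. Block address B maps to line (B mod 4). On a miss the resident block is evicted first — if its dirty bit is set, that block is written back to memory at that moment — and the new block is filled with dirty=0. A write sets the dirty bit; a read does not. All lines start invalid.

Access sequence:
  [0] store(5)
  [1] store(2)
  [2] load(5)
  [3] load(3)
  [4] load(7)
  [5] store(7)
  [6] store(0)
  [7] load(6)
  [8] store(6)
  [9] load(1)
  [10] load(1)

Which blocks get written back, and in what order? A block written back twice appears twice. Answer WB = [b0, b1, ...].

0: W B5 → L1 miss [D]
1: W B2 → L2 miss [D]
2: R B5 → L1 hit [D]
3: R B3 → L3 miss [-]
4: R B7 → L3 miss [-]
5: W B7 → L3 hit [D]
6: W B0 → L0 miss [D]
7: R B6 → L2 miss wb→B2 [-]
8: W B6 → L2 hit [D]
9: R B1 → L1 miss wb→B5 [-]
10: R B1 → L1 hit [-]

WB = [2, 5]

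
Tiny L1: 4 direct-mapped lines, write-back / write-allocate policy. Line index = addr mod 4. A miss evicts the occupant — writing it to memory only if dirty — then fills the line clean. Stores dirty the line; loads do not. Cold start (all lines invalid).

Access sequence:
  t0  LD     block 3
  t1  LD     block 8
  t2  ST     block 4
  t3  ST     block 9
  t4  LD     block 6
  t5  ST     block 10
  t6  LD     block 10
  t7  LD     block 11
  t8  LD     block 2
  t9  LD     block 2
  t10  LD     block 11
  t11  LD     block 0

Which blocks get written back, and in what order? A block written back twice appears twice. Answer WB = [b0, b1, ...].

WB = [10, 4]

  0 | R B3 → L3 miss [-]
  1 | R B8 → L0 miss [-]
  2 | W B4 → L0 miss [D]
  3 | W B9 → L1 miss [D]
  4 | R B6 → L2 miss [-]
  5 | W B10 → L2 miss [D]
  6 | R B10 → L2 hit [D]
  7 | R B11 → L3 miss [-]
  8 | R B2 → L2 miss wb→B10 [-]
  9 | R B2 → L2 hit [-]
  10 | R B11 → L3 hit [-]
  11 | R B0 → L0 miss wb→B4 [-]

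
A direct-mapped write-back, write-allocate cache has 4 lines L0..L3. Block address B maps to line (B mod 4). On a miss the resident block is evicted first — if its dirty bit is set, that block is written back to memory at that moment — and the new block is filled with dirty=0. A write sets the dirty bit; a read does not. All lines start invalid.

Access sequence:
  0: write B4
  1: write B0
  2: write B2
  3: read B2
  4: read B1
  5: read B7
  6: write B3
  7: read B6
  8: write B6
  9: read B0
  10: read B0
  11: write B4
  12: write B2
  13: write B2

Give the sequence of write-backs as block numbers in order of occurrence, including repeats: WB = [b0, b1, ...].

0: W B4 -> L0 miss  d=D]
1: W B0 -> L0 miss wb->B4  d=D]
2: W B2 -> L2 miss  d=D]
3: R B2 -> L2 hit  d=D]
4: R B1 -> L1 miss  d=-]
5: R B7 -> L3 miss  d=-]
6: W B3 -> L3 miss  d=D]
7: R B6 -> L2 miss wb->B2  d=-]
8: W B6 -> L2 hit  d=D]
9: R B0 -> L0 hit  d=D]
10: R B0 -> L0 hit  d=D]
11: W B4 -> L0 miss wb->B0  d=D]
12: W B2 -> L2 miss wb->B6  d=D]
13: W B2 -> L2 hit  d=D]

WB = [4, 2, 0, 6]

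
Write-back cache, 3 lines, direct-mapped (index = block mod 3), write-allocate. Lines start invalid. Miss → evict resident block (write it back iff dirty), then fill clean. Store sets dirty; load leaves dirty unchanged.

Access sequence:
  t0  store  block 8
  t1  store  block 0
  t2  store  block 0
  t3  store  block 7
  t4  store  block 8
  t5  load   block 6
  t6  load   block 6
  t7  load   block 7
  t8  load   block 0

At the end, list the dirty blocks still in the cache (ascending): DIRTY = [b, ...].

DIRTY = [7, 8]

0: W B8 → L2 miss [D]
1: W B0 → L0 miss [D]
2: W B0 → L0 hit [D]
3: W B7 → L1 miss [D]
4: W B8 → L2 hit [D]
5: R B6 → L0 miss wb→B0 [-]
6: R B6 → L0 hit [-]
7: R B7 → L1 hit [D]
8: R B0 → L0 miss [-]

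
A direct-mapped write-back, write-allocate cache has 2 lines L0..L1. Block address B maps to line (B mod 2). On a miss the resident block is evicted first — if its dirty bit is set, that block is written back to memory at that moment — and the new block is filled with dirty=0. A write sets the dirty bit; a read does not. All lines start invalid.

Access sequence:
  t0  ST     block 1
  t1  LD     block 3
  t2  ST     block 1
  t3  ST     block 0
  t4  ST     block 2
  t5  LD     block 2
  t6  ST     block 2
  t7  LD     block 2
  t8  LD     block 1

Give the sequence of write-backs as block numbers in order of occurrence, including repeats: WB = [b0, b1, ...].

WB = [1, 0]

0: W B1 -> L1 miss  d=D]
1: R B3 -> L1 miss wb->B1  d=-]
2: W B1 -> L1 miss  d=D]
3: W B0 -> L0 miss  d=D]
4: W B2 -> L0 miss wb->B0  d=D]
5: R B2 -> L0 hit  d=D]
6: W B2 -> L0 hit  d=D]
7: R B2 -> L0 hit  d=D]
8: R B1 -> L1 hit  d=D]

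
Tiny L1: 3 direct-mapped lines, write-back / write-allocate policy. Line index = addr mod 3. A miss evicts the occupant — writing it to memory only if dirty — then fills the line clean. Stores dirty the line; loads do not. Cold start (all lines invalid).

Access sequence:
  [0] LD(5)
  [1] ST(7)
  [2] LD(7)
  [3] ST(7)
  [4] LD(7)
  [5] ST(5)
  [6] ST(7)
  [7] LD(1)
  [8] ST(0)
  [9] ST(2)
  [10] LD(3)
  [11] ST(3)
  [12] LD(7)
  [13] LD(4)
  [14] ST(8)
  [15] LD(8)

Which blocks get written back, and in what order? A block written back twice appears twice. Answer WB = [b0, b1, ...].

WB = [7, 5, 0, 2]

0: R B5 -> L2 miss  d=-]
1: W B7 -> L1 miss  d=D]
2: R B7 -> L1 hit  d=D]
3: W B7 -> L1 hit  d=D]
4: R B7 -> L1 hit  d=D]
5: W B5 -> L2 hit  d=D]
6: W B7 -> L1 hit  d=D]
7: R B1 -> L1 miss wb->B7  d=-]
8: W B0 -> L0 miss  d=D]
9: W B2 -> L2 miss wb->B5  d=D]
10: R B3 -> L0 miss wb->B0  d=-]
11: W B3 -> L0 hit  d=D]
12: R B7 -> L1 miss  d=-]
13: R B4 -> L1 miss  d=-]
14: W B8 -> L2 miss wb->B2  d=D]
15: R B8 -> L2 hit  d=D]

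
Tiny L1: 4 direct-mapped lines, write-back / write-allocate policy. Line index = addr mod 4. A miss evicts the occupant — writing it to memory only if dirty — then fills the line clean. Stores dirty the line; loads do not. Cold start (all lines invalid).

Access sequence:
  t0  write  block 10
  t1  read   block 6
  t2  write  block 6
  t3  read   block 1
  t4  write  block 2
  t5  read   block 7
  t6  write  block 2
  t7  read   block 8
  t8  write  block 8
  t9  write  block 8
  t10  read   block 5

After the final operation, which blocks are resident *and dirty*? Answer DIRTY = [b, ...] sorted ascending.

0: W B10 -> L2 miss  d=D]
1: R B6 -> L2 miss wb->B10  d=-]
2: W B6 -> L2 hit  d=D]
3: R B1 -> L1 miss  d=-]
4: W B2 -> L2 miss wb->B6  d=D]
5: R B7 -> L3 miss  d=-]
6: W B2 -> L2 hit  d=D]
7: R B8 -> L0 miss  d=-]
8: W B8 -> L0 hit  d=D]
9: W B8 -> L0 hit  d=D]
10: R B5 -> L1 miss  d=-]

DIRTY = [2, 8]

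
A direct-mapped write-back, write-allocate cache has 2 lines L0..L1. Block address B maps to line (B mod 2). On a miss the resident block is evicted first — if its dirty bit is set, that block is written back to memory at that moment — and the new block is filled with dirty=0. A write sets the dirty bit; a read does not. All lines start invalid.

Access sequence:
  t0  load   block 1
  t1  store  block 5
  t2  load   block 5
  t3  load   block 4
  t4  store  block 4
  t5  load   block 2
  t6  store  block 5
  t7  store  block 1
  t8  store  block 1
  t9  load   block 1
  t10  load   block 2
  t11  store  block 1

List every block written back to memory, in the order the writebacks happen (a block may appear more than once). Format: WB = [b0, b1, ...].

0: R B1 → L1 miss [-]
1: W B5 → L1 miss [D]
2: R B5 → L1 hit [D]
3: R B4 → L0 miss [-]
4: W B4 → L0 hit [D]
5: R B2 → L0 miss wb→B4 [-]
6: W B5 → L1 hit [D]
7: W B1 → L1 miss wb→B5 [D]
8: W B1 → L1 hit [D]
9: R B1 → L1 hit [D]
10: R B2 → L0 hit [-]
11: W B1 → L1 hit [D]

WB = [4, 5]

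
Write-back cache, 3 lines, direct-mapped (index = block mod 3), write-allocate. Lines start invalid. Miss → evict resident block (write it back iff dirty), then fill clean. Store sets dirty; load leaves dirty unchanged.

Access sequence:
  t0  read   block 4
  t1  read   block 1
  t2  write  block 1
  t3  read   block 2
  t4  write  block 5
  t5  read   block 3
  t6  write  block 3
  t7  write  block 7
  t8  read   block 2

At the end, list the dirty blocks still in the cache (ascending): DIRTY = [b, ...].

0: R B4 → L1 miss [-]
1: R B1 → L1 miss [-]
2: W B1 → L1 hit [D]
3: R B2 → L2 miss [-]
4: W B5 → L2 miss [D]
5: R B3 → L0 miss [-]
6: W B3 → L0 hit [D]
7: W B7 → L1 miss wb→B1 [D]
8: R B2 → L2 miss wb→B5 [-]

DIRTY = [3, 7]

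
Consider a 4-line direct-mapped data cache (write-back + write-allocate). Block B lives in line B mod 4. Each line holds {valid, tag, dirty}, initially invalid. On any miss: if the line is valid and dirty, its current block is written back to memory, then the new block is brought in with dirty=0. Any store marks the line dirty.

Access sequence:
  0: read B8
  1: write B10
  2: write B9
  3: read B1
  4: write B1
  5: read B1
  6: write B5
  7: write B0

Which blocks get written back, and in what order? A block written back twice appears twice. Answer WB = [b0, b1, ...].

WB = [9, 1]

0: R B8 -> L0 miss  d=-]
1: W B10 -> L2 miss  d=D]
2: W B9 -> L1 miss  d=D]
3: R B1 -> L1 miss wb->B9  d=-]
4: W B1 -> L1 hit  d=D]
5: R B1 -> L1 hit  d=D]
6: W B5 -> L1 miss wb->B1  d=D]
7: W B0 -> L0 miss  d=D]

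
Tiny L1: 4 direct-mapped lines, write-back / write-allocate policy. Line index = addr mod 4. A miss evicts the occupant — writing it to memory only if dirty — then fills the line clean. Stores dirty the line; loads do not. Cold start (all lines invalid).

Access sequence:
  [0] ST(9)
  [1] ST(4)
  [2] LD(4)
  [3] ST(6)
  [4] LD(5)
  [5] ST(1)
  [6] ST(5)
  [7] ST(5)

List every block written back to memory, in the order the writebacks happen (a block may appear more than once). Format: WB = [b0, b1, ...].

0: W B9 -> L1 miss  d=D]
1: W B4 -> L0 miss  d=D]
2: R B4 -> L0 hit  d=D]
3: W B6 -> L2 miss  d=D]
4: R B5 -> L1 miss wb->B9  d=-]
5: W B1 -> L1 miss  d=D]
6: W B5 -> L1 miss wb->B1  d=D]
7: W B5 -> L1 hit  d=D]

WB = [9, 1]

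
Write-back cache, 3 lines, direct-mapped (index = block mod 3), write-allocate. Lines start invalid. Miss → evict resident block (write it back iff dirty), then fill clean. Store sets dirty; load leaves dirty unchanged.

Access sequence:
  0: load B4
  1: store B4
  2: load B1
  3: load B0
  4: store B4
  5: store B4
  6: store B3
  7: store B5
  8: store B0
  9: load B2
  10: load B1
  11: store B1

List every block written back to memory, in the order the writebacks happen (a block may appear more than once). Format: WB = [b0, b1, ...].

WB = [4, 3, 5, 4]

0: R B4 → L1 miss [-]
1: W B4 → L1 hit [D]
2: R B1 → L1 miss wb→B4 [-]
3: R B0 → L0 miss [-]
4: W B4 → L1 miss [D]
5: W B4 → L1 hit [D]
6: W B3 → L0 miss [D]
7: W B5 → L2 miss [D]
8: W B0 → L0 miss wb→B3 [D]
9: R B2 → L2 miss wb→B5 [-]
10: R B1 → L1 miss wb→B4 [-]
11: W B1 → L1 hit [D]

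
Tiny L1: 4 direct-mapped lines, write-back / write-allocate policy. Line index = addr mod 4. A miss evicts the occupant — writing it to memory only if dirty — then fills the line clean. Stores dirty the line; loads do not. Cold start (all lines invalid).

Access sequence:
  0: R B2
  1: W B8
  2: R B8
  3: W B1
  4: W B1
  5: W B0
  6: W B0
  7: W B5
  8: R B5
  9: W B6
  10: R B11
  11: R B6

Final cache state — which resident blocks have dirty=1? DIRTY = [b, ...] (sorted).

  0 | R B2 → L2 miss [-]
  1 | W B8 → L0 miss [D]
  2 | R B8 → L0 hit [D]
  3 | W B1 → L1 miss [D]
  4 | W B1 → L1 hit [D]
  5 | W B0 → L0 miss wb→B8 [D]
  6 | W B0 → L0 hit [D]
  7 | W B5 → L1 miss wb→B1 [D]
  8 | R B5 → L1 hit [D]
  9 | W B6 → L2 miss [D]
  10 | R B11 → L3 miss [-]
  11 | R B6 → L2 hit [D]

DIRTY = [0, 5, 6]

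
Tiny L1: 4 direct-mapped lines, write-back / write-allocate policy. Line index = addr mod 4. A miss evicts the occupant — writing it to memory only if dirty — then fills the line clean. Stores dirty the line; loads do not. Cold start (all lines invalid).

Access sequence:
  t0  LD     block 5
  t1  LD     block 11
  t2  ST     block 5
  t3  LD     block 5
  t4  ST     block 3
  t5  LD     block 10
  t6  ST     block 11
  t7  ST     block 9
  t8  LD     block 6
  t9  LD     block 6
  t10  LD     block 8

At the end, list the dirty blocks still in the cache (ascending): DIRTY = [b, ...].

DIRTY = [9, 11]

0: R B5 → L1 miss [-]
1: R B11 → L3 miss [-]
2: W B5 → L1 hit [D]
3: R B5 → L1 hit [D]
4: W B3 → L3 miss [D]
5: R B10 → L2 miss [-]
6: W B11 → L3 miss wb→B3 [D]
7: W B9 → L1 miss wb→B5 [D]
8: R B6 → L2 miss [-]
9: R B6 → L2 hit [-]
10: R B8 → L0 miss [-]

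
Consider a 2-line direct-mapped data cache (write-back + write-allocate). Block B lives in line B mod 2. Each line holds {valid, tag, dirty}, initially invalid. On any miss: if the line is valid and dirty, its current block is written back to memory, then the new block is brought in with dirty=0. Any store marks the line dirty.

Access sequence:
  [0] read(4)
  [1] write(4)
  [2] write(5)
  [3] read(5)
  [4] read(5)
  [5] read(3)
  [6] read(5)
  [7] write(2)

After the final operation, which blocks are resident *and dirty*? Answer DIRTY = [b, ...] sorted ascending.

0: R B4 → L0 miss [-]
1: W B4 → L0 hit [D]
2: W B5 → L1 miss [D]
3: R B5 → L1 hit [D]
4: R B5 → L1 hit [D]
5: R B3 → L1 miss wb→B5 [-]
6: R B5 → L1 miss [-]
7: W B2 → L0 miss wb→B4 [D]

DIRTY = [2]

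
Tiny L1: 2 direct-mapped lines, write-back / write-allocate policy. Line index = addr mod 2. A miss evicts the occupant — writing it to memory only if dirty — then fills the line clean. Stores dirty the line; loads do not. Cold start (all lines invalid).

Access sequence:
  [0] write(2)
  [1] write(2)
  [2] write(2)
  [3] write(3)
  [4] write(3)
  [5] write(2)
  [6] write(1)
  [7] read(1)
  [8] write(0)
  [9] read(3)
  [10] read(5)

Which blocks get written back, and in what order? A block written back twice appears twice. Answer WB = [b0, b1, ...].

WB = [3, 2, 1]

0: W B2 -> L0 miss  d=D]
1: W B2 -> L0 hit  d=D]
2: W B2 -> L0 hit  d=D]
3: W B3 -> L1 miss  d=D]
4: W B3 -> L1 hit  d=D]
5: W B2 -> L0 hit  d=D]
6: W B1 -> L1 miss wb->B3  d=D]
7: R B1 -> L1 hit  d=D]
8: W B0 -> L0 miss wb->B2  d=D]
9: R B3 -> L1 miss wb->B1  d=-]
10: R B5 -> L1 miss  d=-]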